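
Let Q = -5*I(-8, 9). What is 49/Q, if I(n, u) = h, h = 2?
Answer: -49/10 ≈ -4.9000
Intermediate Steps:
I(n, u) = 2
Q = -10 (Q = -5*2 = -10)
49/Q = 49/(-10) = 49*(-⅒) = -49/10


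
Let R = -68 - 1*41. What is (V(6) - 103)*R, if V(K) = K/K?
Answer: 11118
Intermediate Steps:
V(K) = 1
R = -109 (R = -68 - 41 = -109)
(V(6) - 103)*R = (1 - 103)*(-109) = -102*(-109) = 11118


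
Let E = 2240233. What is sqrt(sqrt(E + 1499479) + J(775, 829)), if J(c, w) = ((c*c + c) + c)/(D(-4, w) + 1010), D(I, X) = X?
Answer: sqrt(123044425 + 3006152*sqrt(58433))/613 ≈ 47.553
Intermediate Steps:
J(c, w) = (c**2 + 2*c)/(1010 + w) (J(c, w) = ((c*c + c) + c)/(w + 1010) = ((c**2 + c) + c)/(1010 + w) = ((c + c**2) + c)/(1010 + w) = (c**2 + 2*c)/(1010 + w))
sqrt(sqrt(E + 1499479) + J(775, 829)) = sqrt(sqrt(2240233 + 1499479) + 775*(2 + 775)/(1010 + 829)) = sqrt(sqrt(3739712) + 775*777/1839) = sqrt(8*sqrt(58433) + 775*(1/1839)*777) = sqrt(8*sqrt(58433) + 200725/613) = sqrt(200725/613 + 8*sqrt(58433))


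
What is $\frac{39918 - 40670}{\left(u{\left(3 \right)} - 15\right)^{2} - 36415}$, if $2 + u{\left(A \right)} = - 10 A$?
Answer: $\frac{376}{17103} \approx 0.021984$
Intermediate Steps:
$u{\left(A \right)} = -2 - 10 A$
$\frac{39918 - 40670}{\left(u{\left(3 \right)} - 15\right)^{2} - 36415} = \frac{39918 - 40670}{\left(\left(-2 - 30\right) - 15\right)^{2} - 36415} = - \frac{752}{\left(\left(-2 - 30\right) - 15\right)^{2} - 36415} = - \frac{752}{\left(-32 - 15\right)^{2} - 36415} = - \frac{752}{\left(-47\right)^{2} - 36415} = - \frac{752}{2209 - 36415} = - \frac{752}{-34206} = \left(-752\right) \left(- \frac{1}{34206}\right) = \frac{376}{17103}$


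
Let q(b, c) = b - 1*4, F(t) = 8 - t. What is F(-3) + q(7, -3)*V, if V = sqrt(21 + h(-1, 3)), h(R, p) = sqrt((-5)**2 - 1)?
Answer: 11 + 3*sqrt(21 + 2*sqrt(6)) ≈ 26.267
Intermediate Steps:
h(R, p) = 2*sqrt(6) (h(R, p) = sqrt(25 - 1) = sqrt(24) = 2*sqrt(6))
q(b, c) = -4 + b (q(b, c) = b - 4 = -4 + b)
V = sqrt(21 + 2*sqrt(6)) ≈ 5.0891
F(-3) + q(7, -3)*V = (8 - 1*(-3)) + (-4 + 7)*sqrt(21 + 2*sqrt(6)) = (8 + 3) + 3*sqrt(21 + 2*sqrt(6)) = 11 + 3*sqrt(21 + 2*sqrt(6))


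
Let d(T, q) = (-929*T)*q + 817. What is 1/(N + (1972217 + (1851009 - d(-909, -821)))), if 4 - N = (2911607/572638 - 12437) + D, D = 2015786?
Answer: 572638/398053008374103 ≈ 1.4386e-9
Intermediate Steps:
d(T, q) = 817 - 929*T*q (d(T, q) = -929*T*q + 817 = 817 - 929*T*q)
N = -1147194385717/572638 (N = 4 - ((2911607/572638 - 12437) + 2015786) = 4 - (-7118987199/572638 + 2015786) = 4 - 1*1147196676269/572638 = 4 - 1147196676269/572638 = -1147194385717/572638 ≈ -2.0034e+6)
1/(N + (1972217 + (1851009 - d(-909, -821)))) = 1/(-1147194385717/572638 + (1972217 + (1851009 - (817 - 929*(-909)*(-821))))) = 1/(-1147194385717/572638 + (1972217 + (1851009 - (817 - 693302481)))) = 1/(-1147194385717/572638 + (1972217 + (1851009 - 1*(-693301664)))) = 1/(-1147194385717/572638 + (1972217 + (1851009 + 693301664))) = 1/(-1147194385717/572638 + (1972217 + 695152673)) = 1/(-1147194385717/572638 + 697124890) = 1/(398053008374103/572638) = 572638/398053008374103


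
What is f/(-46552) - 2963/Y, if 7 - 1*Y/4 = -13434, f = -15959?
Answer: 180021525/625705432 ≈ 0.28771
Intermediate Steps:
Y = 53764 (Y = 28 - 4*(-13434) = 28 + 53736 = 53764)
f/(-46552) - 2963/Y = -15959/(-46552) - 2963/53764 = -15959*(-1/46552) - 2963*1/53764 = 15959/46552 - 2963/53764 = 180021525/625705432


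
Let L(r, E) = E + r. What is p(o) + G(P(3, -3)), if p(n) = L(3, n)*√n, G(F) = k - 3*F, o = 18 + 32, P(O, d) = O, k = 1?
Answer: -8 + 265*√2 ≈ 366.77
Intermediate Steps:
o = 50
G(F) = 1 - 3*F
p(n) = √n*(3 + n) (p(n) = (n + 3)*√n = (3 + n)*√n = √n*(3 + n))
p(o) + G(P(3, -3)) = √50*(3 + 50) + (1 - 3*3) = (5*√2)*53 + (1 - 9) = 265*√2 - 8 = -8 + 265*√2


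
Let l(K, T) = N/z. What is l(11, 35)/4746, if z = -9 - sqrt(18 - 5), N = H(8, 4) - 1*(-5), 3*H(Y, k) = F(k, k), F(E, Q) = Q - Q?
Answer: -15/107576 + 5*sqrt(13)/322728 ≈ -8.3576e-5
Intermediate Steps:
F(E, Q) = 0
H(Y, k) = 0 (H(Y, k) = (1/3)*0 = 0)
N = 5 (N = 0 - 1*(-5) = 0 + 5 = 5)
z = -9 - sqrt(13) ≈ -12.606
l(K, T) = 5/(-9 - sqrt(13))
l(11, 35)/4746 = (-45/68 + 5*sqrt(13)/68)/4746 = (-45/68 + 5*sqrt(13)/68)*(1/4746) = -15/107576 + 5*sqrt(13)/322728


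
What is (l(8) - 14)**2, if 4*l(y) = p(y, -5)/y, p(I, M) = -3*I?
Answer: 3481/16 ≈ 217.56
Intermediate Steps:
l(y) = -3/4 (l(y) = ((-3*y)/y)/4 = (1/4)*(-3) = -3/4)
(l(8) - 14)**2 = (-3/4 - 14)**2 = (-59/4)**2 = 3481/16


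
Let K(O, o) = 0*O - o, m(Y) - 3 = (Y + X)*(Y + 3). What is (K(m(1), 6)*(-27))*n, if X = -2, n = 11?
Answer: 1782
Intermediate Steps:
m(Y) = 3 + (-2 + Y)*(3 + Y) (m(Y) = 3 + (Y - 2)*(Y + 3) = 3 + (-2 + Y)*(3 + Y))
K(O, o) = -o (K(O, o) = 0 - o = -o)
(K(m(1), 6)*(-27))*n = (-1*6*(-27))*11 = -6*(-27)*11 = 162*11 = 1782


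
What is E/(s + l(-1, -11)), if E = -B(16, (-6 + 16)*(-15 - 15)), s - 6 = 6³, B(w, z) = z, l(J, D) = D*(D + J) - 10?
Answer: 75/86 ≈ 0.87209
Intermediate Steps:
l(J, D) = -10 + D*(D + J)
s = 222 (s = 6 + 6³ = 6 + 216 = 222)
E = 300 (E = -(-6 + 16)*(-15 - 15) = -10*(-30) = -1*(-300) = 300)
E/(s + l(-1, -11)) = 300/(222 + (-10 + (-11)² - 11*(-1))) = 300/(222 + (-10 + 121 + 11)) = 300/(222 + 122) = 300/344 = 300*(1/344) = 75/86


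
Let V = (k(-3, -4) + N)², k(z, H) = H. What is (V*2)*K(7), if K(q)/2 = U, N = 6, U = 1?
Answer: 16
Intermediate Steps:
K(q) = 2 (K(q) = 2*1 = 2)
V = 4 (V = (-4 + 6)² = 2² = 4)
(V*2)*K(7) = (4*2)*2 = 8*2 = 16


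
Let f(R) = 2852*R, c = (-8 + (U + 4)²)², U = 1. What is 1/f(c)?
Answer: 1/824228 ≈ 1.2133e-6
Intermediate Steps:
c = 289 (c = (-8 + (1 + 4)²)² = (-8 + 5²)² = (-8 + 25)² = 17² = 289)
1/f(c) = 1/(2852*289) = 1/824228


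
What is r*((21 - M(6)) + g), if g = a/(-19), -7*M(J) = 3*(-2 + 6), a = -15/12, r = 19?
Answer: 12119/28 ≈ 432.82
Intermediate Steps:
a = -5/4 (a = -15*1/12 = -5/4 ≈ -1.2500)
M(J) = -12/7 (M(J) = -3*(-2 + 6)/7 = -3*4/7 = -⅐*12 = -12/7)
g = 5/76 (g = -5/4/(-19) = -5/4*(-1/19) = 5/76 ≈ 0.065789)
r*((21 - M(6)) + g) = 19*((21 - 1*(-12/7)) + 5/76) = 19*((21 + 12/7) + 5/76) = 19*(159/7 + 5/76) = 19*(12119/532) = 12119/28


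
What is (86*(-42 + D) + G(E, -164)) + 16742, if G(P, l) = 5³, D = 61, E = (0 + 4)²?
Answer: 18501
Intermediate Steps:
E = 16 (E = 4² = 16)
G(P, l) = 125
(86*(-42 + D) + G(E, -164)) + 16742 = (86*(-42 + 61) + 125) + 16742 = (86*19 + 125) + 16742 = (1634 + 125) + 16742 = 1759 + 16742 = 18501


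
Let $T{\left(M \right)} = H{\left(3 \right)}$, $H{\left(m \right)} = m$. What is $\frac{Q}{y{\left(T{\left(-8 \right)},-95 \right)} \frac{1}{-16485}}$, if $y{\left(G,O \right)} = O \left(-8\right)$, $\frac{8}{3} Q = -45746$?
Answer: $\frac{226236843}{608} \approx 3.721 \cdot 10^{5}$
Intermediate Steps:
$Q = - \frac{68619}{4}$ ($Q = \frac{3}{8} \left(-45746\right) = - \frac{68619}{4} \approx -17155.0$)
$T{\left(M \right)} = 3$
$y{\left(G,O \right)} = - 8 O$
$\frac{Q}{y{\left(T{\left(-8 \right)},-95 \right)} \frac{1}{-16485}} = - \frac{68619}{4 \frac{\left(-8\right) \left(-95\right)}{-16485}} = - \frac{68619}{4 \cdot 760 \left(- \frac{1}{16485}\right)} = - \frac{68619}{4 \left(- \frac{152}{3297}\right)} = \left(- \frac{68619}{4}\right) \left(- \frac{3297}{152}\right) = \frac{226236843}{608}$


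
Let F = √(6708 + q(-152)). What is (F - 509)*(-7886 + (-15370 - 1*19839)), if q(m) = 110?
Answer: 21935355 - 43095*√6818 ≈ 1.8377e+7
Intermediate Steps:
F = √6818 (F = √(6708 + 110) = √6818 ≈ 82.571)
(F - 509)*(-7886 + (-15370 - 1*19839)) = (√6818 - 509)*(-7886 + (-15370 - 1*19839)) = (-509 + √6818)*(-7886 + (-15370 - 19839)) = (-509 + √6818)*(-7886 - 35209) = (-509 + √6818)*(-43095) = 21935355 - 43095*√6818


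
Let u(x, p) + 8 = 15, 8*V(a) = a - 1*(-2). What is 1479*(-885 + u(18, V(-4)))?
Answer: -1298562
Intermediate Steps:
V(a) = ¼ + a/8 (V(a) = (a - 1*(-2))/8 = (a + 2)/8 = (2 + a)/8 = ¼ + a/8)
u(x, p) = 7 (u(x, p) = -8 + 15 = 7)
1479*(-885 + u(18, V(-4))) = 1479*(-885 + 7) = 1479*(-878) = -1298562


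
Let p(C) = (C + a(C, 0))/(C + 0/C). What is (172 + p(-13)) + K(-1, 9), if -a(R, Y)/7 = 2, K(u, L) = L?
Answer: 2380/13 ≈ 183.08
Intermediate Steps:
a(R, Y) = -14 (a(R, Y) = -7*2 = -14)
p(C) = (-14 + C)/C (p(C) = (C - 14)/(C + 0/C) = (-14 + C)/(C + 0) = (-14 + C)/C)
(172 + p(-13)) + K(-1, 9) = (172 + (-14 - 13)/(-13)) + 9 = (172 - 1/13*(-27)) + 9 = (172 + 27/13) + 9 = 2263/13 + 9 = 2380/13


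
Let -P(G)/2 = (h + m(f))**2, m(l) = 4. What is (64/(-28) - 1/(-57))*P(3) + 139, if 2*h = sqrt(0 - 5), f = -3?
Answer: 164317/798 + 7240*I*sqrt(5)/399 ≈ 205.91 + 40.574*I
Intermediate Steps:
h = I*sqrt(5)/2 (h = sqrt(0 - 5)/2 = sqrt(-5)/2 = (I*sqrt(5))/2 = I*sqrt(5)/2 ≈ 1.118*I)
P(G) = -2*(4 + I*sqrt(5)/2)**2 (P(G) = -2*(I*sqrt(5)/2 + 4)**2 = -2*(4 + I*sqrt(5)/2)**2)
(64/(-28) - 1/(-57))*P(3) + 139 = (64/(-28) - 1/(-57))*(-(8 + I*sqrt(5))**2/2) + 139 = (64*(-1/28) - 1*(-1/57))*(-(8 + I*sqrt(5))**2/2) + 139 = (-16/7 + 1/57)*(-(8 + I*sqrt(5))**2/2) + 139 = -(-905)*(8 + I*sqrt(5))**2/798 + 139 = 905*(8 + I*sqrt(5))**2/798 + 139 = 139 + 905*(8 + I*sqrt(5))**2/798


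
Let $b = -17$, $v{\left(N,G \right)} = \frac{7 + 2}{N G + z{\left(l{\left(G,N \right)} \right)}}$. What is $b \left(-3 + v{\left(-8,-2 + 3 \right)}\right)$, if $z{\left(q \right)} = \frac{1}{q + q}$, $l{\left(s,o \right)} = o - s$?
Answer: $\frac{10149}{145} \approx 69.993$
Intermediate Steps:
$z{\left(q \right)} = \frac{1}{2 q}$
$v{\left(N,G \right)} = \frac{9}{\frac{1}{2 \left(N - G\right)} + G N}$ ($v{\left(N,G \right)} = \frac{7 + 2}{N G + \frac{1}{2 \left(N - G\right)}} = \frac{9}{G N + \frac{1}{2 \left(N - G\right)}} = \frac{9}{\frac{1}{2 \left(N - G\right)} + G N}$)
$b \left(-3 + v{\left(-8,-2 + 3 \right)}\right) = - 17 \left(-3 + \frac{18 \left(\left(-2 + 3\right) - -8\right)}{-1 + 2 \left(-2 + 3\right) \left(-8\right) \left(\left(-2 + 3\right) - -8\right)}\right) = - 17 \left(-3 + \frac{18 \left(1 + 8\right)}{-1 + 2 \cdot 1 \left(-8\right) \left(1 + 8\right)}\right) = - 17 \left(-3 + 18 \frac{1}{-1 + 2 \cdot 1 \left(-8\right) 9} \cdot 9\right) = - 17 \left(-3 + 18 \frac{1}{-1 - 144} \cdot 9\right) = - 17 \left(-3 + 18 \frac{1}{-145} \cdot 9\right) = - 17 \left(-3 + 18 \left(- \frac{1}{145}\right) 9\right) = - 17 \left(-3 - \frac{162}{145}\right) = \left(-17\right) \left(- \frac{597}{145}\right) = \frac{10149}{145}$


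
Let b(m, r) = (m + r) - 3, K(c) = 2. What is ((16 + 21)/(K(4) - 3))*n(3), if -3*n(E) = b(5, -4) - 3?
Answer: -185/3 ≈ -61.667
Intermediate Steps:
b(m, r) = -3 + m + r
n(E) = 5/3 (n(E) = -((-3 + 5 - 4) - 3)/3 = -(-2 - 3)/3 = -⅓*(-5) = 5/3)
((16 + 21)/(K(4) - 3))*n(3) = ((16 + 21)/(2 - 3))*(5/3) = (37/(-1))*(5/3) = (37*(-1))*(5/3) = -37*5/3 = -185/3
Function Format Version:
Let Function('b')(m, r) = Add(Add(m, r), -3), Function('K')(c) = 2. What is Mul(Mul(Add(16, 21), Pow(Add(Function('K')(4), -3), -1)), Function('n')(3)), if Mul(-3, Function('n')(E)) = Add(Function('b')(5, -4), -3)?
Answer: Rational(-185, 3) ≈ -61.667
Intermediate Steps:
Function('b')(m, r) = Add(-3, m, r)
Function('n')(E) = Rational(5, 3) (Function('n')(E) = Mul(Rational(-1, 3), Add(Add(-3, 5, -4), -3)) = Mul(Rational(-1, 3), Add(-2, -3)) = Mul(Rational(-1, 3), -5) = Rational(5, 3))
Mul(Mul(Add(16, 21), Pow(Add(Function('K')(4), -3), -1)), Function('n')(3)) = Mul(Mul(Add(16, 21), Pow(Add(2, -3), -1)), Rational(5, 3)) = Mul(Mul(37, Pow(-1, -1)), Rational(5, 3)) = Mul(Mul(37, -1), Rational(5, 3)) = Mul(-37, Rational(5, 3)) = Rational(-185, 3)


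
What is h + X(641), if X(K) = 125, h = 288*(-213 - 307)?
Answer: -149635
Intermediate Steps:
h = -149760 (h = 288*(-520) = -149760)
h + X(641) = -149760 + 125 = -149635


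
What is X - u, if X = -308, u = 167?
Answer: -475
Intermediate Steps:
X - u = -308 - 1*167 = -308 - 167 = -475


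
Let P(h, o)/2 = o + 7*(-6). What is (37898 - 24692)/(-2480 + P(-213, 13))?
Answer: -2201/423 ≈ -5.2033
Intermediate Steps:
P(h, o) = -84 + 2*o (P(h, o) = 2*(o + 7*(-6)) = 2*(o - 42) = 2*(-42 + o) = -84 + 2*o)
(37898 - 24692)/(-2480 + P(-213, 13)) = (37898 - 24692)/(-2480 + (-84 + 2*13)) = 13206/(-2480 + (-84 + 26)) = 13206/(-2480 - 58) = 13206/(-2538) = 13206*(-1/2538) = -2201/423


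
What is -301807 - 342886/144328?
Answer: -21779771791/72164 ≈ -3.0181e+5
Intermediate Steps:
-301807 - 342886/144328 = -301807 - 342886*1/144328 = -301807 - 171443/72164 = -21779771791/72164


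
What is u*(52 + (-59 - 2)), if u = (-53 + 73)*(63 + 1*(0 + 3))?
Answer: -11880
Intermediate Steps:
u = 1320 (u = 20*(63 + 1*3) = 20*(63 + 3) = 20*66 = 1320)
u*(52 + (-59 - 2)) = 1320*(52 + (-59 - 2)) = 1320*(52 - 61) = 1320*(-9) = -11880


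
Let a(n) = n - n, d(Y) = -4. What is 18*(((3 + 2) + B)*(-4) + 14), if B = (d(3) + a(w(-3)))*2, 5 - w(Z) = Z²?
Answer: 468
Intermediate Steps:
w(Z) = 5 - Z²
a(n) = 0
B = -8 (B = (-4 + 0)*2 = -4*2 = -8)
18*(((3 + 2) + B)*(-4) + 14) = 18*(((3 + 2) - 8)*(-4) + 14) = 18*((5 - 8)*(-4) + 14) = 18*(-3*(-4) + 14) = 18*(12 + 14) = 18*26 = 468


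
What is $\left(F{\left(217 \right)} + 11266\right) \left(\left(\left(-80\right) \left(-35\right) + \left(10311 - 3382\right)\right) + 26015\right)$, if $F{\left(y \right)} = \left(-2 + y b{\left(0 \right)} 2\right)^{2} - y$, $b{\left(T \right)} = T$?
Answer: $395078432$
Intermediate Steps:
$F{\left(y \right)} = 4 - y$ ($F{\left(y \right)} = \left(-2 + y 0 \cdot 2\right)^{2} - y = \left(-2 + 0 \cdot 2\right)^{2} - y = \left(-2 + 0\right)^{2} - y = \left(-2\right)^{2} - y = 4 - y$)
$\left(F{\left(217 \right)} + 11266\right) \left(\left(\left(-80\right) \left(-35\right) + \left(10311 - 3382\right)\right) + 26015\right) = \left(\left(4 - 217\right) + 11266\right) \left(\left(\left(-80\right) \left(-35\right) + \left(10311 - 3382\right)\right) + 26015\right) = \left(\left(4 - 217\right) + 11266\right) \left(\left(2800 + 6929\right) + 26015\right) = \left(-213 + 11266\right) \left(9729 + 26015\right) = 11053 \cdot 35744 = 395078432$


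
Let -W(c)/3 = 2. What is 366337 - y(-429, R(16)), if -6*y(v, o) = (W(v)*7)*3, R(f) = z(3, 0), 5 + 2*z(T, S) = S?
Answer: 366316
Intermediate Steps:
z(T, S) = -5/2 + S/2
W(c) = -6 (W(c) = -3*2 = -6)
R(f) = -5/2 (R(f) = -5/2 + (½)*0 = -5/2 + 0 = -5/2)
y(v, o) = 21 (y(v, o) = -(-6*7)*3/6 = -(-7)*3 = -⅙*(-126) = 21)
366337 - y(-429, R(16)) = 366337 - 1*21 = 366337 - 21 = 366316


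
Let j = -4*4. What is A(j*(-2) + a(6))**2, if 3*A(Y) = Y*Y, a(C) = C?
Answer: 2085136/9 ≈ 2.3168e+5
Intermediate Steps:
j = -16
A(Y) = Y**2/3 (A(Y) = (Y*Y)/3 = Y**2/3)
A(j*(-2) + a(6))**2 = ((-16*(-2) + 6)**2/3)**2 = ((32 + 6)**2/3)**2 = ((1/3)*38**2)**2 = ((1/3)*1444)**2 = (1444/3)**2 = 2085136/9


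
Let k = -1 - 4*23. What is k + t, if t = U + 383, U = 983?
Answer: 1273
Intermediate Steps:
k = -93 (k = -1 - 92 = -93)
t = 1366 (t = 983 + 383 = 1366)
k + t = -93 + 1366 = 1273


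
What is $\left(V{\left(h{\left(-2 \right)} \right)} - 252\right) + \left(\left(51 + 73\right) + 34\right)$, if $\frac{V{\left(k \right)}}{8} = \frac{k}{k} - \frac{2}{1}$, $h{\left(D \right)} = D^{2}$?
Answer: $-102$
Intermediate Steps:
$V{\left(k \right)} = -8$ ($V{\left(k \right)} = 8 \left(\frac{k}{k} - \frac{2}{1}\right) = 8 \left(1 - 2\right) = 8 \left(-1\right) = -8$)
$\left(V{\left(h{\left(-2 \right)} \right)} - 252\right) + \left(\left(51 + 73\right) + 34\right) = \left(-8 - 252\right) + \left(\left(51 + 73\right) + 34\right) = -260 + \left(124 + 34\right) = -260 + 158 = -102$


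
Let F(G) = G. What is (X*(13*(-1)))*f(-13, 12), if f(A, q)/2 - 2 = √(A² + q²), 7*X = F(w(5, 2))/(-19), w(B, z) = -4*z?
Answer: -416/133 - 208*√313/133 ≈ -30.796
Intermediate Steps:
X = 8/133 (X = (-4*2/(-19))/7 = (-8*(-1/19))/7 = (⅐)*(8/19) = 8/133 ≈ 0.060150)
f(A, q) = 4 + 2*√(A² + q²)
(X*(13*(-1)))*f(-13, 12) = (8*(13*(-1))/133)*(4 + 2*√((-13)² + 12²)) = ((8/133)*(-13))*(4 + 2*√(169 + 144)) = -104*(4 + 2*√313)/133 = -416/133 - 208*√313/133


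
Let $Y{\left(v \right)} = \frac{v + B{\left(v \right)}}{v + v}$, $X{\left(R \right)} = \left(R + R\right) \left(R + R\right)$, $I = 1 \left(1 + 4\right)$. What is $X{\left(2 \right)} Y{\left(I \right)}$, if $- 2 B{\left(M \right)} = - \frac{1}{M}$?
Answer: $\frac{204}{25} \approx 8.16$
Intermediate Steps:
$B{\left(M \right)} = \frac{1}{2 M}$ ($B{\left(M \right)} = - \frac{\left(-1\right) \frac{1}{M}}{2} = \frac{1}{2 M}$)
$I = 5$ ($I = 1 \cdot 5 = 5$)
$X{\left(R \right)} = 4 R^{2}$ ($X{\left(R \right)} = 2 R 2 R = 4 R^{2}$)
$Y{\left(v \right)} = \frac{v + \frac{1}{2 v}}{2 v}$ ($Y{\left(v \right)} = \frac{v + \frac{1}{2 v}}{v + v} = \frac{v + \frac{1}{2 v}}{2 v}$)
$X{\left(2 \right)} Y{\left(I \right)} = 4 \cdot 2^{2} \left(\frac{1}{2} + \frac{1}{4 \cdot 25}\right) = 4 \cdot 4 \left(\frac{1}{2} + \frac{1}{4} \cdot \frac{1}{25}\right) = 16 \left(\frac{1}{2} + \frac{1}{100}\right) = 16 \cdot \frac{51}{100} = \frac{204}{25}$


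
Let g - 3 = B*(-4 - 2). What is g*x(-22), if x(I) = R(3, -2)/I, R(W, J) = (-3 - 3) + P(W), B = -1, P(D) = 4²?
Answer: -45/11 ≈ -4.0909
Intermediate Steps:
P(D) = 16
R(W, J) = 10 (R(W, J) = (-3 - 3) + 16 = -6 + 16 = 10)
g = 9 (g = 3 - (-4 - 2) = 3 - 1*(-6) = 3 + 6 = 9)
x(I) = 10/I
g*x(-22) = 9*(10/(-22)) = 9*(10*(-1/22)) = 9*(-5/11) = -45/11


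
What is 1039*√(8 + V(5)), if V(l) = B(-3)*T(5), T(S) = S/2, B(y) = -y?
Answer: 1039*√62/2 ≈ 4090.5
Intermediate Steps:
T(S) = S/2 (T(S) = S*(½) = S/2)
V(l) = 15/2 (V(l) = (-1*(-3))*((½)*5) = 3*(5/2) = 15/2)
1039*√(8 + V(5)) = 1039*√(8 + 15/2) = 1039*√(31/2) = 1039*(√62/2) = 1039*√62/2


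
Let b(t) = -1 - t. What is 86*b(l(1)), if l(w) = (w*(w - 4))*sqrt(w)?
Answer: 172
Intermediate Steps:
l(w) = w**(3/2)*(-4 + w) (l(w) = (w*(-4 + w))*sqrt(w) = w**(3/2)*(-4 + w))
86*b(l(1)) = 86*(-1 - 1**(3/2)*(-4 + 1)) = 86*(-1 - (-3)) = 86*(-1 - 1*(-3)) = 86*(-1 + 3) = 86*2 = 172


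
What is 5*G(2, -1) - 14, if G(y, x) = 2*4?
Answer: 26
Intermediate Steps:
G(y, x) = 8
5*G(2, -1) - 14 = 5*8 - 14 = 40 - 14 = 26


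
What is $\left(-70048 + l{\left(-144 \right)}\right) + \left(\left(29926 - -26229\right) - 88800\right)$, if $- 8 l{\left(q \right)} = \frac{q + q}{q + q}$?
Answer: $- \frac{821545}{8} \approx -1.0269 \cdot 10^{5}$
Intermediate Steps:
$l{\left(q \right)} = - \frac{1}{8}$ ($l{\left(q \right)} = - \frac{\left(q + q\right) \frac{1}{q + q}}{8} = - \frac{2 q \frac{1}{2 q}}{8} = \left(- \frac{1}{8}\right) 1 = - \frac{1}{8}$)
$\left(-70048 + l{\left(-144 \right)}\right) + \left(\left(29926 - -26229\right) - 88800\right) = \left(-70048 - \frac{1}{8}\right) + \left(\left(29926 - -26229\right) - 88800\right) = - \frac{560385}{8} + \left(\left(29926 + 26229\right) - 88800\right) = - \frac{560385}{8} + \left(56155 - 88800\right) = - \frac{560385}{8} - 32645 = - \frac{821545}{8}$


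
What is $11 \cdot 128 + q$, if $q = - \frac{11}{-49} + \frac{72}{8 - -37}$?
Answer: $\frac{345407}{245} \approx 1409.8$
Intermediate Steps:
$q = \frac{447}{245}$ ($q = \left(-11\right) \left(- \frac{1}{49}\right) + \frac{72}{8 + 37} = \frac{11}{49} + \frac{72}{45} = \frac{11}{49} + 72 \cdot \frac{1}{45} = \frac{11}{49} + \frac{8}{5} = \frac{447}{245} \approx 1.8245$)
$11 \cdot 128 + q = 11 \cdot 128 + \frac{447}{245} = 1408 + \frac{447}{245} = \frac{345407}{245}$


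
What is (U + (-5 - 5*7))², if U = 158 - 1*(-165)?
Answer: 80089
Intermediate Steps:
U = 323 (U = 158 + 165 = 323)
(U + (-5 - 5*7))² = (323 + (-5 - 5*7))² = (323 + (-5 - 35))² = (323 - 40)² = 283² = 80089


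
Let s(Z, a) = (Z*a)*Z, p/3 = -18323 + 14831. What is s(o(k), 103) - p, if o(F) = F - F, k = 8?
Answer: 10476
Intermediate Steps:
o(F) = 0
p = -10476 (p = 3*(-18323 + 14831) = 3*(-3492) = -10476)
s(Z, a) = a*Z**2
s(o(k), 103) - p = 103*0**2 - 1*(-10476) = 103*0 + 10476 = 0 + 10476 = 10476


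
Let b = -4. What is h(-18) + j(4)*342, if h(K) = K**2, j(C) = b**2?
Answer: 5796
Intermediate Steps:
j(C) = 16 (j(C) = (-4)**2 = 16)
h(-18) + j(4)*342 = (-18)**2 + 16*342 = 324 + 5472 = 5796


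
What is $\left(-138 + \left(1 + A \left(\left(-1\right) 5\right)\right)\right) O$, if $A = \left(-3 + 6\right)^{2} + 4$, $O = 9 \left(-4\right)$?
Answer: $7272$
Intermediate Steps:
$O = -36$
$A = 13$ ($A = 3^{2} + 4 = 9 + 4 = 13$)
$\left(-138 + \left(1 + A \left(\left(-1\right) 5\right)\right)\right) O = \left(-138 + \left(1 + 13 \left(\left(-1\right) 5\right)\right)\right) \left(-36\right) = \left(-138 + \left(1 + 13 \left(-5\right)\right)\right) \left(-36\right) = \left(-138 + \left(1 - 65\right)\right) \left(-36\right) = \left(-138 - 64\right) \left(-36\right) = \left(-202\right) \left(-36\right) = 7272$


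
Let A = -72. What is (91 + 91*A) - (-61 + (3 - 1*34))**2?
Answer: -14925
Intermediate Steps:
(91 + 91*A) - (-61 + (3 - 1*34))**2 = (91 + 91*(-72)) - (-61 + (3 - 1*34))**2 = (91 - 6552) - (-61 + (3 - 34))**2 = -6461 - (-61 - 31)**2 = -6461 - 1*(-92)**2 = -6461 - 1*8464 = -6461 - 8464 = -14925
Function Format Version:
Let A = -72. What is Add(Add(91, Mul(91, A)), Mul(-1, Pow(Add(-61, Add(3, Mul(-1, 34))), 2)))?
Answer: -14925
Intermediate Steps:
Add(Add(91, Mul(91, A)), Mul(-1, Pow(Add(-61, Add(3, Mul(-1, 34))), 2))) = Add(Add(91, Mul(91, -72)), Mul(-1, Pow(Add(-61, Add(3, Mul(-1, 34))), 2))) = Add(Add(91, -6552), Mul(-1, Pow(Add(-61, Add(3, -34)), 2))) = Add(-6461, Mul(-1, Pow(Add(-61, -31), 2))) = Add(-6461, Mul(-1, Pow(-92, 2))) = Add(-6461, Mul(-1, 8464)) = Add(-6461, -8464) = -14925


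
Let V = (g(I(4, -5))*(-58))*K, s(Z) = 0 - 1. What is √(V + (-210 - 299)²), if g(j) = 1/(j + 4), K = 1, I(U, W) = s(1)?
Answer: √2331555/3 ≈ 508.98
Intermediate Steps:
s(Z) = -1
I(U, W) = -1
g(j) = 1/(4 + j)
V = -58/3 (V = (-58/(4 - 1))*1 = (-58/3)*1 = ((⅓)*(-58))*1 = -58/3*1 = -58/3 ≈ -19.333)
√(V + (-210 - 299)²) = √(-58/3 + (-210 - 299)²) = √(-58/3 + (-509)²) = √(-58/3 + 259081) = √(777185/3) = √2331555/3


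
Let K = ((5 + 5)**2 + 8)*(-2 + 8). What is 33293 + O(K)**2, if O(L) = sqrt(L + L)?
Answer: 34589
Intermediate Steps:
K = 648 (K = (10**2 + 8)*6 = (100 + 8)*6 = 108*6 = 648)
O(L) = sqrt(2)*sqrt(L) (O(L) = sqrt(2*L) = sqrt(2)*sqrt(L))
33293 + O(K)**2 = 33293 + (sqrt(2)*sqrt(648))**2 = 33293 + (sqrt(2)*(18*sqrt(2)))**2 = 33293 + 36**2 = 33293 + 1296 = 34589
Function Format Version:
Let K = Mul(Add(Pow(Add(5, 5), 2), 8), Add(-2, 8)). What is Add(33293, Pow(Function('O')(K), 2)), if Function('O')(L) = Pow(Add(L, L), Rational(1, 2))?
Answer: 34589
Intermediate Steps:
K = 648 (K = Mul(Add(Pow(10, 2), 8), 6) = Mul(Add(100, 8), 6) = Mul(108, 6) = 648)
Function('O')(L) = Mul(Pow(2, Rational(1, 2)), Pow(L, Rational(1, 2))) (Function('O')(L) = Pow(Mul(2, L), Rational(1, 2)) = Mul(Pow(2, Rational(1, 2)), Pow(L, Rational(1, 2))))
Add(33293, Pow(Function('O')(K), 2)) = Add(33293, Pow(Mul(Pow(2, Rational(1, 2)), Pow(648, Rational(1, 2))), 2)) = Add(33293, Pow(Mul(Pow(2, Rational(1, 2)), Mul(18, Pow(2, Rational(1, 2)))), 2)) = Add(33293, Pow(36, 2)) = Add(33293, 1296) = 34589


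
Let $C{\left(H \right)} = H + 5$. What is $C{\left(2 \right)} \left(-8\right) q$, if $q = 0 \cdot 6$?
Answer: $0$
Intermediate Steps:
$C{\left(H \right)} = 5 + H$
$q = 0$
$C{\left(2 \right)} \left(-8\right) q = \left(5 + 2\right) \left(-8\right) 0 = 7 \left(-8\right) 0 = \left(-56\right) 0 = 0$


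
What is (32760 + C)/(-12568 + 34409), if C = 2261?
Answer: 35021/21841 ≈ 1.6035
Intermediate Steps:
(32760 + C)/(-12568 + 34409) = (32760 + 2261)/(-12568 + 34409) = 35021/21841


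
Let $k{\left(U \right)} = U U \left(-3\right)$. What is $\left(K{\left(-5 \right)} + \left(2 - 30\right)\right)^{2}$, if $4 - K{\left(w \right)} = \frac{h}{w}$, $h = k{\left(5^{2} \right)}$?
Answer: $159201$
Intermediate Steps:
$k{\left(U \right)} = - 3 U^{2}$ ($k{\left(U \right)} = U^{2} \left(-3\right) = - 3 U^{2}$)
$h = -1875$ ($h = - 3 \left(5^{2}\right)^{2} = - 3 \cdot 25^{2} = \left(-3\right) 625 = -1875$)
$K{\left(w \right)} = 4 + \frac{1875}{w}$ ($K{\left(w \right)} = 4 - - \frac{1875}{w} = 4 + \frac{1875}{w}$)
$\left(K{\left(-5 \right)} + \left(2 - 30\right)\right)^{2} = \left(\left(4 + \frac{1875}{-5}\right) + \left(2 - 30\right)\right)^{2} = \left(\left(4 + 1875 \left(- \frac{1}{5}\right)\right) + \left(2 - 30\right)\right)^{2} = \left(\left(4 - 375\right) - 28\right)^{2} = \left(-371 - 28\right)^{2} = \left(-399\right)^{2} = 159201$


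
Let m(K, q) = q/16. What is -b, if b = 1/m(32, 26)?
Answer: -8/13 ≈ -0.61539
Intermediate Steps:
m(K, q) = q/16 (m(K, q) = q*(1/16) = q/16)
b = 8/13 (b = 1/((1/16)*26) = 1/(13/8) = 8/13 ≈ 0.61539)
-b = -1*8/13 = -8/13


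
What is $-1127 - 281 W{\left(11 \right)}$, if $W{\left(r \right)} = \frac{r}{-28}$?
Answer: $- \frac{28465}{28} \approx -1016.6$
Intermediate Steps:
$W{\left(r \right)} = - \frac{r}{28}$ ($W{\left(r \right)} = r \left(- \frac{1}{28}\right) = - \frac{r}{28}$)
$-1127 - 281 W{\left(11 \right)} = -1127 - 281 \left(\left(- \frac{1}{28}\right) 11\right) = -1127 - - \frac{3091}{28} = -1127 + \frac{3091}{28} = - \frac{28465}{28}$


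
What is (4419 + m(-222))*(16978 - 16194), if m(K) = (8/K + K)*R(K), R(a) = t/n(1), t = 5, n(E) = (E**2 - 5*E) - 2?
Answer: 1201983328/333 ≈ 3.6096e+6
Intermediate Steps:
n(E) = -2 + E**2 - 5*E
R(a) = -5/6 (R(a) = 5/(-2 + 1**2 - 5*1) = 5/(-2 + 1 - 5) = 5/(-6) = 5*(-1/6) = -5/6)
m(K) = -20/(3*K) - 5*K/6 (m(K) = (8/K + K)*(-5/6) = (K + 8/K)*(-5/6) = -20/(3*K) - 5*K/6)
(4419 + m(-222))*(16978 - 16194) = (4419 + (5/6)*(-8 - 1*(-222)**2)/(-222))*(16978 - 16194) = (4419 + (5/6)*(-1/222)*(-8 - 1*49284))*784 = (4419 + (5/6)*(-1/222)*(-8 - 49284))*784 = (4419 + (5/6)*(-1/222)*(-49292))*784 = (4419 + 61615/333)*784 = (1533142/333)*784 = 1201983328/333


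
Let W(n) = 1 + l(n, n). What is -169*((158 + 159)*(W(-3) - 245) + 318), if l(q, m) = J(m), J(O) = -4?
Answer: 13232362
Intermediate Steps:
l(q, m) = -4
W(n) = -3 (W(n) = 1 - 4 = -3)
-169*((158 + 159)*(W(-3) - 245) + 318) = -169*((158 + 159)*(-3 - 245) + 318) = -169*(317*(-248) + 318) = -169*(-78616 + 318) = -169*(-78298) = 13232362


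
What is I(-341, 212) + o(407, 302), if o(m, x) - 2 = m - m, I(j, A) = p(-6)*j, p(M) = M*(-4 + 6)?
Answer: 4094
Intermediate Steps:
p(M) = 2*M (p(M) = M*2 = 2*M)
I(j, A) = -12*j (I(j, A) = (2*(-6))*j = -12*j)
o(m, x) = 2 (o(m, x) = 2 + (m - m) = 2 + 0 = 2)
I(-341, 212) + o(407, 302) = -12*(-341) + 2 = 4092 + 2 = 4094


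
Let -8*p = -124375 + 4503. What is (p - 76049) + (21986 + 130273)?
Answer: 91194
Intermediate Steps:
p = 14984 (p = -(-124375 + 4503)/8 = -1/8*(-119872) = 14984)
(p - 76049) + (21986 + 130273) = (14984 - 76049) + (21986 + 130273) = -61065 + 152259 = 91194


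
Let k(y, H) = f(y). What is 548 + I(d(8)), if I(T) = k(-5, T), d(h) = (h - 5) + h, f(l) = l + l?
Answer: 538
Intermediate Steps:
f(l) = 2*l
k(y, H) = 2*y
d(h) = -5 + 2*h (d(h) = (-5 + h) + h = -5 + 2*h)
I(T) = -10 (I(T) = 2*(-5) = -10)
548 + I(d(8)) = 548 - 10 = 538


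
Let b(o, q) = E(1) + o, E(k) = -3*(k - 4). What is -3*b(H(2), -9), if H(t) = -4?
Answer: -15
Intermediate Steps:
E(k) = 12 - 3*k (E(k) = -3*(-4 + k) = 12 - 3*k)
b(o, q) = 9 + o (b(o, q) = (12 - 3*1) + o = (12 - 3) + o = 9 + o)
-3*b(H(2), -9) = -3*(9 - 4) = -3*5 = -15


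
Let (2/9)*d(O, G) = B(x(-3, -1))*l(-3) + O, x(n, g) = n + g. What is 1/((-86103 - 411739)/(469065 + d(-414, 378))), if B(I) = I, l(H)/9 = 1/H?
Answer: -233628/248921 ≈ -0.93856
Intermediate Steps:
l(H) = 9/H (l(H) = 9*(1/H) = 9/H)
x(n, g) = g + n
d(O, G) = 54 + 9*O/2 (d(O, G) = 9*((-1 - 3)*(9/(-3)) + O)/2 = 9*(-36*(-1)/3 + O)/2 = 9*(-4*(-3) + O)/2 = 9*(12 + O)/2 = 54 + 9*O/2)
1/((-86103 - 411739)/(469065 + d(-414, 378))) = 1/((-86103 - 411739)/(469065 + (54 + (9/2)*(-414)))) = 1/(-497842/(469065 + (54 - 1863))) = 1/(-497842/(469065 - 1809)) = 1/(-497842/467256) = 1/(-497842*1/467256) = 1/(-248921/233628) = -233628/248921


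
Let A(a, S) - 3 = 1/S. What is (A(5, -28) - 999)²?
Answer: 777796321/784 ≈ 9.9209e+5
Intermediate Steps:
A(a, S) = 3 + 1/S
(A(5, -28) - 999)² = ((3 + 1/(-28)) - 999)² = ((3 - 1/28) - 999)² = (83/28 - 999)² = (-27889/28)² = 777796321/784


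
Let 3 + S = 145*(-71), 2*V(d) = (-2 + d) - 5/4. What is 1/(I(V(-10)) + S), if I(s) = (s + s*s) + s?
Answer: -64/657111 ≈ -9.7396e-5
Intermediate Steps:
V(d) = -13/8 + d/2 (V(d) = ((-2 + d) - 5/4)/2 = (-13/4 + d)/2 = -13/8 + d/2)
S = -10298 (S = -3 + 145*(-71) = -3 - 10295 = -10298)
I(s) = s² + 2*s (I(s) = (s + s²) + s = s² + 2*s)
1/(I(V(-10)) + S) = 1/((-13/8 + (½)*(-10))*(2 + (-13/8 + (½)*(-10))) - 10298) = 1/((-13/8 - 5)*(2 + (-13/8 - 5)) - 10298) = 1/(-53*(2 - 53/8)/8 - 10298) = 1/(-53/8*(-37/8) - 10298) = 1/(1961/64 - 10298) = 1/(-657111/64) = -64/657111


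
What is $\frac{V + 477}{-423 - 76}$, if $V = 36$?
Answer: $- \frac{513}{499} \approx -1.0281$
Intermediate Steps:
$\frac{V + 477}{-423 - 76} = \frac{36 + 477}{-423 - 76} = \frac{513}{-499} = 513 \left(- \frac{1}{499}\right) = - \frac{513}{499}$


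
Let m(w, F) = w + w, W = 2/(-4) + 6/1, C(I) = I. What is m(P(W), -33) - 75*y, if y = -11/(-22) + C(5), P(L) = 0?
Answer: -825/2 ≈ -412.50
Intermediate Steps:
W = 11/2 (W = 2*(-¼) + 6*1 = -½ + 6 = 11/2 ≈ 5.5000)
m(w, F) = 2*w
y = 11/2 (y = -11/(-22) + 5 = -11*(-1/22) + 5 = ½ + 5 = 11/2 ≈ 5.5000)
m(P(W), -33) - 75*y = 2*0 - 75*11/2 = 0 - 825/2 = -825/2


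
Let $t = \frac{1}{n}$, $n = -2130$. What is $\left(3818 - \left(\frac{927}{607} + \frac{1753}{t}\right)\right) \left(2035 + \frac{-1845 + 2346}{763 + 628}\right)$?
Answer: $\frac{6423360338435194}{844337} \approx 7.6076 \cdot 10^{9}$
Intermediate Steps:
$t = - \frac{1}{2130}$ ($t = \frac{1}{-2130} = - \frac{1}{2130} \approx -0.00046948$)
$\left(3818 - \left(\frac{927}{607} + \frac{1753}{t}\right)\right) \left(2035 + \frac{-1845 + 2346}{763 + 628}\right) = \left(3818 - \left(-3733890 + \frac{927}{607}\right)\right) \left(2035 + \frac{-1845 + 2346}{763 + 628}\right) = \left(3818 - - \frac{2266470303}{607}\right) \left(2035 + \frac{501}{1391}\right) = \left(3818 + \left(3733890 - \frac{927}{607}\right)\right) \left(2035 + 501 \cdot \frac{1}{1391}\right) = \left(3818 + \frac{2266470303}{607}\right) \left(2035 + \frac{501}{1391}\right) = \frac{2268787829}{607} \cdot \frac{2831186}{1391} = \frac{6423360338435194}{844337}$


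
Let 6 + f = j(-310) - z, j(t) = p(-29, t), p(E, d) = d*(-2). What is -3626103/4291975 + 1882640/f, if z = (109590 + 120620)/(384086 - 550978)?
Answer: 674077821472822253/220396989334275 ≈ 3058.5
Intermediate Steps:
z = -115105/83446 (z = 230210/(-166892) = 230210*(-1/166892) = -115105/83446 ≈ -1.3794)
p(E, d) = -2*d
j(t) = -2*t
f = 51350949/83446 (f = -6 + (-2*(-310) - 1*(-115105/83446)) = -6 + (620 + 115105/83446) = -6 + 51851625/83446 = 51350949/83446 ≈ 615.38)
-3626103/4291975 + 1882640/f = -3626103/4291975 + 1882640/(51350949/83446) = -3626103*1/4291975 + 1882640*(83446/51350949) = -3626103/4291975 + 157098777440/51350949 = 674077821472822253/220396989334275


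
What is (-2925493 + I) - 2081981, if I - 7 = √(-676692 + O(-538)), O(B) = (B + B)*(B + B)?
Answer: -5007467 + 2*√120271 ≈ -5.0068e+6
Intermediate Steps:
O(B) = 4*B² (O(B) = (2*B)*(2*B) = 4*B²)
I = 7 + 2*√120271 (I = 7 + √(-676692 + 4*(-538)²) = 7 + √(-676692 + 4*289444) = 7 + √(-676692 + 1157776) = 7 + √481084 = 7 + 2*√120271 ≈ 700.60)
(-2925493 + I) - 2081981 = (-2925493 + (7 + 2*√120271)) - 2081981 = (-2925486 + 2*√120271) - 2081981 = -5007467 + 2*√120271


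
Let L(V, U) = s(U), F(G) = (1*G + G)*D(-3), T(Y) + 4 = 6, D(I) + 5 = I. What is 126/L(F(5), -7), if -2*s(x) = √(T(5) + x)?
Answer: 252*I*√5/5 ≈ 112.7*I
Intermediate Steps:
D(I) = -5 + I
T(Y) = 2 (T(Y) = -4 + 6 = 2)
s(x) = -√(2 + x)/2
F(G) = -16*G (F(G) = (1*G + G)*(-5 - 3) = (G + G)*(-8) = (2*G)*(-8) = -16*G)
L(V, U) = -√(2 + U)/2
126/L(F(5), -7) = 126/((-√(2 - 7)/2)) = 126/((-I*√5/2)) = 126*(2*I*√5/5) = 252*I*√5/5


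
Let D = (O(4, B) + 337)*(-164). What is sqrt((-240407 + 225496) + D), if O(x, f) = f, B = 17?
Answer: I*sqrt(72967) ≈ 270.12*I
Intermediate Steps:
D = -58056 (D = (17 + 337)*(-164) = 354*(-164) = -58056)
sqrt((-240407 + 225496) + D) = sqrt((-240407 + 225496) - 58056) = sqrt(-14911 - 58056) = sqrt(-72967) = I*sqrt(72967)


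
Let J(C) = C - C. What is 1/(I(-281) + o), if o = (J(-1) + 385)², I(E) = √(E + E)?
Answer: 148225/21970651187 - I*√562/21970651187 ≈ 6.7465e-6 - 1.079e-9*I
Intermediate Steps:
J(C) = 0
I(E) = √2*√E (I(E) = √(2*E) = √2*√E)
o = 148225 (o = (0 + 385)² = 385² = 148225)
1/(I(-281) + o) = 1/(√2*√(-281) + 148225) = 1/(√2*(I*√281) + 148225) = 1/(I*√562 + 148225) = 1/(148225 + I*√562)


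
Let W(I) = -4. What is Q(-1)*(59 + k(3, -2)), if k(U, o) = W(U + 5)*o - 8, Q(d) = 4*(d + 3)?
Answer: 472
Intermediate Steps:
Q(d) = 12 + 4*d (Q(d) = 4*(3 + d) = 12 + 4*d)
k(U, o) = -8 - 4*o (k(U, o) = -4*o - 8 = -8 - 4*o)
Q(-1)*(59 + k(3, -2)) = (12 + 4*(-1))*(59 + (-8 - 4*(-2))) = (12 - 4)*(59 + (-8 + 8)) = 8*(59 + 0) = 8*59 = 472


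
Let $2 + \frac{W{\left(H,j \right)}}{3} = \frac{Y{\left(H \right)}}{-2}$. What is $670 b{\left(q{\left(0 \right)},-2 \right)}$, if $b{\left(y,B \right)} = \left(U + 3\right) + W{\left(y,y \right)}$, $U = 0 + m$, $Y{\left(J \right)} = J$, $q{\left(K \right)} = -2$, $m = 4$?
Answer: $2680$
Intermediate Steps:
$W{\left(H,j \right)} = -6 - \frac{3 H}{2}$ ($W{\left(H,j \right)} = -6 + 3 \frac{H}{-2} = -6 + 3 H \left(- \frac{1}{2}\right) = -6 + 3 \left(- \frac{H}{2}\right) = -6 - \frac{3 H}{2}$)
$U = 4$ ($U = 0 + 4 = 4$)
$b{\left(y,B \right)} = 1 - \frac{3 y}{2}$ ($b{\left(y,B \right)} = \left(4 + 3\right) - \left(6 + \frac{3 y}{2}\right) = 7 - \left(6 + \frac{3 y}{2}\right) = 1 - \frac{3 y}{2}$)
$670 b{\left(q{\left(0 \right)},-2 \right)} = 670 \left(1 - -3\right) = 670 \left(1 + 3\right) = 670 \cdot 4 = 2680$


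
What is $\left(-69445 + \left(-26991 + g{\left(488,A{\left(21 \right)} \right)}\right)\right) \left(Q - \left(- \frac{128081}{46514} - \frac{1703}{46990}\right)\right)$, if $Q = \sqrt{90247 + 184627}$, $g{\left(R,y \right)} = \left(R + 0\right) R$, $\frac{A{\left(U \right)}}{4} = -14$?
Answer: $\frac{216024618400164}{546423215} + 141708 \sqrt{274874} \approx 7.4691 \cdot 10^{7}$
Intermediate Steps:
$A{\left(U \right)} = -56$ ($A{\left(U \right)} = 4 \left(-14\right) = -56$)
$g{\left(R,y \right)} = R^{2}$ ($g{\left(R,y \right)} = R R = R^{2}$)
$Q = \sqrt{274874} \approx 524.28$
$\left(-69445 + \left(-26991 + g{\left(488,A{\left(21 \right)} \right)}\right)\right) \left(Q - \left(- \frac{128081}{46514} - \frac{1703}{46990}\right)\right) = \left(-69445 - \left(26991 - 488^{2}\right)\right) \left(\sqrt{274874} - \left(- \frac{128081}{46514} - \frac{1703}{46990}\right)\right) = \left(-69445 + \left(-26991 + 238144\right)\right) \left(\sqrt{274874} - - \frac{1524434883}{546423215}\right) = \left(-69445 + 211153\right) \left(\sqrt{274874} + \left(\frac{1703}{46990} + \frac{128081}{46514}\right)\right) = 141708 \left(\sqrt{274874} + \frac{1524434883}{546423215}\right) = 141708 \left(\frac{1524434883}{546423215} + \sqrt{274874}\right) = \frac{216024618400164}{546423215} + 141708 \sqrt{274874}$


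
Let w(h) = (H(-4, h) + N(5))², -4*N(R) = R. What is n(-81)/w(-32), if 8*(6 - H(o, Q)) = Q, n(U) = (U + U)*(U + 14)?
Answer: 173664/1225 ≈ 141.77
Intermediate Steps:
N(R) = -R/4
n(U) = 2*U*(14 + U) (n(U) = (2*U)*(14 + U) = 2*U*(14 + U))
H(o, Q) = 6 - Q/8
w(h) = (19/4 - h/8)² (w(h) = ((6 - h/8) - ¼*5)² = ((6 - h/8) - 5/4)² = (19/4 - h/8)²)
n(-81)/w(-32) = (2*(-81)*(14 - 81))/(((-38 - 32)²/64)) = (2*(-81)*(-67))/(((1/64)*(-70)²)) = 10854/(((1/64)*4900)) = 10854/(1225/16) = 10854*(16/1225) = 173664/1225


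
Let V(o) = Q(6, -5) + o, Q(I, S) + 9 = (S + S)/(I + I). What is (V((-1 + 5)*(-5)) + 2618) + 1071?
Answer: 21955/6 ≈ 3659.2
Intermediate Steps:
Q(I, S) = -9 + S/I (Q(I, S) = -9 + (S + S)/(I + I) = -9 + (2*S)/((2*I)) = -9 + (2*S)*(1/(2*I)) = -9 + S/I)
V(o) = -59/6 + o (V(o) = (-9 - 5/6) + o = (-9 - 5*⅙) + o = (-9 - ⅚) + o = -59/6 + o)
(V((-1 + 5)*(-5)) + 2618) + 1071 = ((-59/6 + (-1 + 5)*(-5)) + 2618) + 1071 = ((-59/6 + 4*(-5)) + 2618) + 1071 = ((-59/6 - 20) + 2618) + 1071 = (-179/6 + 2618) + 1071 = 15529/6 + 1071 = 21955/6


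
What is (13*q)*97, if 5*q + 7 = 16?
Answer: 11349/5 ≈ 2269.8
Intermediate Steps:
q = 9/5 (q = -7/5 + (⅕)*16 = -7/5 + 16/5 = 9/5 ≈ 1.8000)
(13*q)*97 = (13*(9/5))*97 = (117/5)*97 = 11349/5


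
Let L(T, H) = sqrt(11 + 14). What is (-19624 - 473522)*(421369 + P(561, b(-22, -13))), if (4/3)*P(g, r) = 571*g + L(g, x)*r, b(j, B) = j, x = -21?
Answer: -652466431647/2 ≈ -3.2623e+11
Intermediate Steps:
L(T, H) = 5 (L(T, H) = sqrt(25) = 5)
P(g, r) = 15*r/4 + 1713*g/4 (P(g, r) = 3*(571*g + 5*r)/4 = 3*(5*r + 571*g)/4 = 15*r/4 + 1713*g/4)
(-19624 - 473522)*(421369 + P(561, b(-22, -13))) = (-19624 - 473522)*(421369 + ((15/4)*(-22) + (1713/4)*561)) = -493146*(421369 + (-165/2 + 960993/4)) = -493146*(421369 + 960663/4) = -493146*2646139/4 = -652466431647/2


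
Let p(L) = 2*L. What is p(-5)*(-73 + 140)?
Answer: -670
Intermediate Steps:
p(-5)*(-73 + 140) = (2*(-5))*(-73 + 140) = -10*67 = -670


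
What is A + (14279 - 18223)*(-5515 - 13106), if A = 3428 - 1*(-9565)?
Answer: 73454217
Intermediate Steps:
A = 12993 (A = 3428 + 9565 = 12993)
A + (14279 - 18223)*(-5515 - 13106) = 12993 + (14279 - 18223)*(-5515 - 13106) = 12993 - 3944*(-18621) = 12993 + 73441224 = 73454217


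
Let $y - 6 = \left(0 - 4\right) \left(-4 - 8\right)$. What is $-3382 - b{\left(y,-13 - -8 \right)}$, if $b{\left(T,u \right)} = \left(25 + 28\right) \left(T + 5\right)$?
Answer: $-6509$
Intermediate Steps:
$y = 54$ ($y = 6 + \left(0 - 4\right) \left(-4 - 8\right) = 6 - 4 \left(-4 - 8\right) = 6 - -48 = 6 + 48 = 54$)
$b{\left(T,u \right)} = 265 + 53 T$ ($b{\left(T,u \right)} = 53 \left(5 + T\right) = 265 + 53 T$)
$-3382 - b{\left(y,-13 - -8 \right)} = -3382 - \left(265 + 53 \cdot 54\right) = -3382 - \left(265 + 2862\right) = -3382 - 3127 = -6509$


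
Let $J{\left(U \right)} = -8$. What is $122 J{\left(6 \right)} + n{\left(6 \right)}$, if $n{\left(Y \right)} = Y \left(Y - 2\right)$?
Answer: $-952$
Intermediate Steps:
$n{\left(Y \right)} = Y \left(-2 + Y\right)$
$122 J{\left(6 \right)} + n{\left(6 \right)} = 122 \left(-8\right) + 6 \left(-2 + 6\right) = -976 + 6 \cdot 4 = -976 + 24 = -952$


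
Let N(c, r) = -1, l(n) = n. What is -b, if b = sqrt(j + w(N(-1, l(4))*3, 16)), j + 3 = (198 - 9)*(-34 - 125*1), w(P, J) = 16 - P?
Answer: -I*sqrt(30035) ≈ -173.31*I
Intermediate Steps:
j = -30054 (j = -3 + (198 - 9)*(-34 - 125*1) = -3 + 189*(-34 - 125) = -3 + 189*(-159) = -3 - 30051 = -30054)
b = I*sqrt(30035) (b = sqrt(-30054 + (16 - (-1)*3)) = sqrt(-30054 + (16 - 1*(-3))) = sqrt(-30054 + (16 + 3)) = sqrt(-30054 + 19) = sqrt(-30035) = I*sqrt(30035) ≈ 173.31*I)
-b = -I*sqrt(30035)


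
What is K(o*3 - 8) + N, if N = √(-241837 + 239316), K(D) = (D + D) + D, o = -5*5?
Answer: -249 + I*√2521 ≈ -249.0 + 50.21*I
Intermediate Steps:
o = -25
K(D) = 3*D (K(D) = 2*D + D = 3*D)
N = I*√2521 (N = √(-2521) = I*√2521 ≈ 50.21*I)
K(o*3 - 8) + N = 3*(-25*3 - 8) + I*√2521 = 3*(-75 - 8) + I*√2521 = 3*(-83) + I*√2521 = -249 + I*√2521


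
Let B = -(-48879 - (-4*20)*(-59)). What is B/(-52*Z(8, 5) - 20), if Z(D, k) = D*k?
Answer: -7657/300 ≈ -25.523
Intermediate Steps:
B = 53599 (B = -(-48879 - (-80)*(-59)) = -(-48879 - 1*4720) = -(-48879 - 4720) = -1*(-53599) = 53599)
B/(-52*Z(8, 5) - 20) = 53599/(-416*5 - 20) = 53599/(-52*40 - 20) = 53599/(-2080 - 20) = 53599/(-2100) = 53599*(-1/2100) = -7657/300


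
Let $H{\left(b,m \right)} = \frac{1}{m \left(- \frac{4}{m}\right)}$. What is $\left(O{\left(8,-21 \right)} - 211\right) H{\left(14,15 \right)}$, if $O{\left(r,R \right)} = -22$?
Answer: $\frac{233}{4} \approx 58.25$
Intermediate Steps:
$H{\left(b,m \right)} = - \frac{1}{4}$ ($H{\left(b,m \right)} = \frac{1}{-4} = - \frac{1}{4}$)
$\left(O{\left(8,-21 \right)} - 211\right) H{\left(14,15 \right)} = \left(-22 - 211\right) \left(- \frac{1}{4}\right) = \left(-233\right) \left(- \frac{1}{4}\right) = \frac{233}{4}$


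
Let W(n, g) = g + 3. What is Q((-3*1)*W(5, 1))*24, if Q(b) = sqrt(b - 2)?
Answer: 24*I*sqrt(14) ≈ 89.8*I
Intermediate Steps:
W(n, g) = 3 + g
Q(b) = sqrt(-2 + b)
Q((-3*1)*W(5, 1))*24 = sqrt(-2 + (-3*1)*(3 + 1))*24 = sqrt(-2 - 3*4)*24 = sqrt(-2 - 12)*24 = sqrt(-14)*24 = (I*sqrt(14))*24 = 24*I*sqrt(14)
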